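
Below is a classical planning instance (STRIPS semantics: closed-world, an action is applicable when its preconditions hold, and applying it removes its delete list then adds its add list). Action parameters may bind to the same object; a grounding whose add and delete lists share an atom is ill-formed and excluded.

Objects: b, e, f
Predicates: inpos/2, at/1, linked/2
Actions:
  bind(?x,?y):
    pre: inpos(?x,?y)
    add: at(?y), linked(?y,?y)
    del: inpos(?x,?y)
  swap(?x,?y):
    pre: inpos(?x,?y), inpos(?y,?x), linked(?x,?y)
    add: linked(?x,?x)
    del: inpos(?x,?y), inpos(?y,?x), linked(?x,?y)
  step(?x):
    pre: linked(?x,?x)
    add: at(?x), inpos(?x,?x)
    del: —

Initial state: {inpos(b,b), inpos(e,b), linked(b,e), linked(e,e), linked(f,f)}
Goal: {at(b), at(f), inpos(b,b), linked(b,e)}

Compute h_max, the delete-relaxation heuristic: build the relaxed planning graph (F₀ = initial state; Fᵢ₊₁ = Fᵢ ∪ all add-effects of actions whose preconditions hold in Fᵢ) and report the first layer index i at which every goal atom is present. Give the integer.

1

F0 = init (5 atoms)
F1 = F0 ∪ {at(b), at(e), at(f), inpos(e,e), inpos(f,f), linked(b,b)}  (11 atoms)
goal ⊆ F1  ⇒  h_max = 1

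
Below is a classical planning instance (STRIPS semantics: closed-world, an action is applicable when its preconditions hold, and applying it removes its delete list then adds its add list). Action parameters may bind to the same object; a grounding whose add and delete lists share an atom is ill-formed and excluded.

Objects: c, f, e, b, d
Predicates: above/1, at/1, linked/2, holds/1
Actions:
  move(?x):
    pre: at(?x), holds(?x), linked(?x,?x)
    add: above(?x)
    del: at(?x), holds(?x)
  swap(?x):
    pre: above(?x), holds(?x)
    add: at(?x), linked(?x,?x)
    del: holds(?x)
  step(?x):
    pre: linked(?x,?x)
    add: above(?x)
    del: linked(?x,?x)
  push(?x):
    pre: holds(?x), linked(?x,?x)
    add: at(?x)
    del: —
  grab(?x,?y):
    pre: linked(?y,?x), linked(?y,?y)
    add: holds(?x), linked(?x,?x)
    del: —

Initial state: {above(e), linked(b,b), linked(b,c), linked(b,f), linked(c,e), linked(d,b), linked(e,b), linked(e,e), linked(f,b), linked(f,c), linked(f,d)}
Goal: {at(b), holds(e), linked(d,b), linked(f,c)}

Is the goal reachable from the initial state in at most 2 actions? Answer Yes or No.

No

1. grab(e,e)  →  {above(e), holds(e), linked(b,b), linked(b,c), linked(b,f), linked(c,e), linked(d,b), linked(e,b), linked(e,e), linked(f,b), linked(f,c), linked(f,d)}
2. grab(b,e)  →  {above(e), holds(b), holds(e), linked(b,b), linked(b,c), linked(b,f), linked(c,e), linked(d,b), linked(e,b), linked(e,e), linked(f,b), linked(f,c), linked(f,d)}
3. push(b)  →  {above(e), at(b), holds(b), holds(e), linked(b,b), linked(b,c), linked(b,f), linked(c,e), linked(d,b), linked(e,b), linked(e,e), linked(f,b), linked(f,c), linked(f,d)}
optimal plan length = 3; 3 > 2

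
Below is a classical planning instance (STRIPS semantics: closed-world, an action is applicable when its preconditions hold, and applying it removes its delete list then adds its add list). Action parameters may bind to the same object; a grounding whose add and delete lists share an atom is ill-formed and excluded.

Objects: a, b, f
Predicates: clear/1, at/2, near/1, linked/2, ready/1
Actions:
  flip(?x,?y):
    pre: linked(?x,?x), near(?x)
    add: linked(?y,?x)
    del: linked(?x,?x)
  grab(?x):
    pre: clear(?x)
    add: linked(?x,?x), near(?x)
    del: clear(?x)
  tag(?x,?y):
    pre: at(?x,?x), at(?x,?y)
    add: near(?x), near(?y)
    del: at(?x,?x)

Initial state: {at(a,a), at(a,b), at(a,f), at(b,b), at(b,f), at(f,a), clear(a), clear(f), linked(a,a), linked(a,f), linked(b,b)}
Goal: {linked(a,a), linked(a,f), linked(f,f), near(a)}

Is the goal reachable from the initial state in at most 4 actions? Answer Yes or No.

1. grab(a)  →  {at(a,a), at(a,b), at(a,f), at(b,b), at(b,f), at(f,a), clear(f), linked(a,a), linked(a,f), linked(b,b), near(a)}
2. grab(f)  →  {at(a,a), at(a,b), at(a,f), at(b,b), at(b,f), at(f,a), linked(a,a), linked(a,f), linked(b,b), linked(f,f), near(a), near(f)}
optimal plan length = 2; 2 ≤ 4

Yes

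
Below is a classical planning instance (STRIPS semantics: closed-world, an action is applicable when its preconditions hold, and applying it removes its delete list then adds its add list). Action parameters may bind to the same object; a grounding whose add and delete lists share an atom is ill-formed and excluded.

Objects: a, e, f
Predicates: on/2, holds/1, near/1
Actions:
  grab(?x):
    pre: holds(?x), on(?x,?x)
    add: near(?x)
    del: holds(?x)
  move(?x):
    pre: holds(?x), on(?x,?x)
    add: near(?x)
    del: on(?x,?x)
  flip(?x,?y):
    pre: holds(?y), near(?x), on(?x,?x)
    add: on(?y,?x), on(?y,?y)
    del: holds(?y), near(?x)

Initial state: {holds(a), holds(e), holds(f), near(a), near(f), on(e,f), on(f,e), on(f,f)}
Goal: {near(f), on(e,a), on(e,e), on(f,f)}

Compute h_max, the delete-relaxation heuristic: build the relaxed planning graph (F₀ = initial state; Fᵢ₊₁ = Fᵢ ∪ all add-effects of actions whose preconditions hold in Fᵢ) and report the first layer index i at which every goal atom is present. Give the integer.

F0 = init (8 atoms)
F1 = F0 ∪ {on(a,a), on(a,f), on(e,e)}  (11 atoms)
F2 = F1 ∪ {near(e), on(e,a), on(f,a)}  (14 atoms)
goal ⊆ F2  ⇒  h_max = 2

2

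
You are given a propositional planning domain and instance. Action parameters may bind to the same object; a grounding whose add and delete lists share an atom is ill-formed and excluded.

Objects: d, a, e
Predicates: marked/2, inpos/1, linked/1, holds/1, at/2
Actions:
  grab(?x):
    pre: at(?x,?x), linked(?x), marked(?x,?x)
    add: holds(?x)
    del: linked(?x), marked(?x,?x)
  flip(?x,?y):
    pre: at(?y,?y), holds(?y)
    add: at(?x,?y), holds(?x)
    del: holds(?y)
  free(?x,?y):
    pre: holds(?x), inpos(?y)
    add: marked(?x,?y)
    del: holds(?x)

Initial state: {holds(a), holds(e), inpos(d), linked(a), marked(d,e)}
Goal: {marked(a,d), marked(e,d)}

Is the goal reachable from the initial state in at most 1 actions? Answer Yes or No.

1. free(a,d)  →  {holds(e), inpos(d), linked(a), marked(a,d), marked(d,e)}
2. free(e,d)  →  {inpos(d), linked(a), marked(a,d), marked(d,e), marked(e,d)}
optimal plan length = 2; 2 > 1

No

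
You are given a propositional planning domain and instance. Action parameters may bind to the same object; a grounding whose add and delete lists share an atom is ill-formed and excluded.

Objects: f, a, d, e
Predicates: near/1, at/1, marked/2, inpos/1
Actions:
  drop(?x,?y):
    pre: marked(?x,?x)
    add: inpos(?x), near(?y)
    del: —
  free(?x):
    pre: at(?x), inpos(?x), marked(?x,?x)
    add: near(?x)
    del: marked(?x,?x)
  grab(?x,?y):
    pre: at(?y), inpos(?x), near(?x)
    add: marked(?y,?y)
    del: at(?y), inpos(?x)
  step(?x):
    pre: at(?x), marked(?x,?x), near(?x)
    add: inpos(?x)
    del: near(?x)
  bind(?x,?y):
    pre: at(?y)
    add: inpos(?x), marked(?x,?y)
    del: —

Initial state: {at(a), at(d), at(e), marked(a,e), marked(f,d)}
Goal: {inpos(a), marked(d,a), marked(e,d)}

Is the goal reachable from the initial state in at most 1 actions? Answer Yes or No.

No

1. bind(a,a)  →  {at(a), at(d), at(e), inpos(a), marked(a,a), marked(a,e), marked(f,d)}
2. bind(d,a)  →  {at(a), at(d), at(e), inpos(a), inpos(d), marked(a,a), marked(a,e), marked(d,a), marked(f,d)}
3. bind(e,d)  →  {at(a), at(d), at(e), inpos(a), inpos(d), inpos(e), marked(a,a), marked(a,e), marked(d,a), marked(e,d), marked(f,d)}
optimal plan length = 3; 3 > 1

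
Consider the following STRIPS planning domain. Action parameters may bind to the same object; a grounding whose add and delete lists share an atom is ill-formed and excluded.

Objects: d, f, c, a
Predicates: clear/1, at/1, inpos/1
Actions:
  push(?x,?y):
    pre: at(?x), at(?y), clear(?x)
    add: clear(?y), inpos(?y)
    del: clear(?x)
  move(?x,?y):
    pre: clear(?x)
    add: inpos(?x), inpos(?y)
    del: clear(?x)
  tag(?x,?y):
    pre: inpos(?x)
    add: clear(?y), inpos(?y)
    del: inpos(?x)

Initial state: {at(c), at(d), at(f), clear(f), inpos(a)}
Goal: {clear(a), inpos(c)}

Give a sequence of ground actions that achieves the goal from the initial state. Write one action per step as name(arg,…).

1. move(f,c)  →  {at(c), at(d), at(f), inpos(a), inpos(c), inpos(f)}
2. tag(f,a)  →  {at(c), at(d), at(f), clear(a), inpos(a), inpos(c)}

move(f,c); tag(f,a)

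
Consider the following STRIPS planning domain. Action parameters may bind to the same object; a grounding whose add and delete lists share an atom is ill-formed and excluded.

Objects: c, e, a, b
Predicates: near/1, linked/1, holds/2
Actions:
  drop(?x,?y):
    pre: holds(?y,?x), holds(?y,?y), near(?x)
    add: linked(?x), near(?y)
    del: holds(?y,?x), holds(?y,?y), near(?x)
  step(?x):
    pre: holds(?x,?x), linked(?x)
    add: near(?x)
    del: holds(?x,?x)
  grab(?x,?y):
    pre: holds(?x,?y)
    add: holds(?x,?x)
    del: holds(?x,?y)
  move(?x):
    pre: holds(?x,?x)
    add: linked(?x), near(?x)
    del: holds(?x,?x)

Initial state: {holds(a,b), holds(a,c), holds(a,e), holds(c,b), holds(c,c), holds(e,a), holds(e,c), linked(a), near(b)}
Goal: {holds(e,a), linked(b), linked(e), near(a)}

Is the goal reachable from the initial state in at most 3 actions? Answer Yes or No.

1. grab(e,c)  →  {holds(a,b), holds(a,c), holds(a,e), holds(c,b), holds(c,c), holds(e,a), holds(e,e), linked(a), near(b)}
2. grab(a,c)  →  {holds(a,a), holds(a,b), holds(a,e), holds(c,b), holds(c,c), holds(e,a), holds(e,e), linked(a), near(b)}
3. drop(b,a)  →  {holds(a,e), holds(c,b), holds(c,c), holds(e,a), holds(e,e), linked(a), linked(b), near(a)}
4. move(e)  →  {holds(a,e), holds(c,b), holds(c,c), holds(e,a), linked(a), linked(b), linked(e), near(a), near(e)}
optimal plan length = 4; 4 > 3

No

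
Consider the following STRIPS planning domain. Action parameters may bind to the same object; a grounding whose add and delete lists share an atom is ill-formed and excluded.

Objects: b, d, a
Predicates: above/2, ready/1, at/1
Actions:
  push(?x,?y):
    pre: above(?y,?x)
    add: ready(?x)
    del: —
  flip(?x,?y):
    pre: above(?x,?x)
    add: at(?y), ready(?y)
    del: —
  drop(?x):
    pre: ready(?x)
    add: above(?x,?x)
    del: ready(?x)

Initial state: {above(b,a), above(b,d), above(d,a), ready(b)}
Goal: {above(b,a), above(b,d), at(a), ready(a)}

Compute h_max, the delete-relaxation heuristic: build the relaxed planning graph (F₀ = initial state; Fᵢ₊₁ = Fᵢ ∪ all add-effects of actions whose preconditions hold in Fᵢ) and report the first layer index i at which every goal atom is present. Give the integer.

F0 = init (4 atoms)
F1 = F0 ∪ {above(b,b), ready(a), ready(d)}  (7 atoms)
F2 = F1 ∪ {above(a,a), above(d,d), at(a), at(b), at(d)}  (12 atoms)
goal ⊆ F2  ⇒  h_max = 2

2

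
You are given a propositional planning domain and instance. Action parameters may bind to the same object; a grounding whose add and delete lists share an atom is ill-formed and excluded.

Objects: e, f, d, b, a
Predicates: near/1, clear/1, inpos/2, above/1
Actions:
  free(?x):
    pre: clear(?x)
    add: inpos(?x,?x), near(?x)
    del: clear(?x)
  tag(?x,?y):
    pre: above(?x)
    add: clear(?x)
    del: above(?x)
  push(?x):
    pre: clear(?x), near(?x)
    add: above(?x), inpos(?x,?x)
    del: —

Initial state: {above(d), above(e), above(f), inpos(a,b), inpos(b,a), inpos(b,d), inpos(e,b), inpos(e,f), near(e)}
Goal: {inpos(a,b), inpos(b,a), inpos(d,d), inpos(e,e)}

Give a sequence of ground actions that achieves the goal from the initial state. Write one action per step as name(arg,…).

1. tag(e,e)  →  {above(d), above(f), clear(e), inpos(a,b), inpos(b,a), inpos(b,d), inpos(e,b), inpos(e,f), near(e)}
2. free(e)  →  {above(d), above(f), inpos(a,b), inpos(b,a), inpos(b,d), inpos(e,b), inpos(e,e), inpos(e,f), near(e)}
3. tag(d,e)  →  {above(f), clear(d), inpos(a,b), inpos(b,a), inpos(b,d), inpos(e,b), inpos(e,e), inpos(e,f), near(e)}
4. free(d)  →  {above(f), inpos(a,b), inpos(b,a), inpos(b,d), inpos(d,d), inpos(e,b), inpos(e,e), inpos(e,f), near(d), near(e)}

tag(e,e); free(e); tag(d,e); free(d)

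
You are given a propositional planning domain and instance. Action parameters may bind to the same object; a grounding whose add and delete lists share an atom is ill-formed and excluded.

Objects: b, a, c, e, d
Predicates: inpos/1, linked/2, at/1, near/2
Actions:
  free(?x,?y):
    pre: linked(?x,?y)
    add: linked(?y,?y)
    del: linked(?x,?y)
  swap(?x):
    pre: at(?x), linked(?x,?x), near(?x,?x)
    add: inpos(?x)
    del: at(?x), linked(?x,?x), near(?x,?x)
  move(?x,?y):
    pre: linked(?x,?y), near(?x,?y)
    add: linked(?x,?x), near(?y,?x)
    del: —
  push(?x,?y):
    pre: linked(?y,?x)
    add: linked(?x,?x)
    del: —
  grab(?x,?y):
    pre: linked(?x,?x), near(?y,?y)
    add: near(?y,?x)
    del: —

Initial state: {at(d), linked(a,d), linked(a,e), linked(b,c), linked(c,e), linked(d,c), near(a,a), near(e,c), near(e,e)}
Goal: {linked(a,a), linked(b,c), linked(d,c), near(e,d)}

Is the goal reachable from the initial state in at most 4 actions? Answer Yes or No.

Yes

1. push(d,a)  →  {at(d), linked(a,d), linked(a,e), linked(b,c), linked(c,e), linked(d,c), linked(d,d), near(a,a), near(e,c), near(e,e)}
2. grab(d,a)  →  {at(d), linked(a,d), linked(a,e), linked(b,c), linked(c,e), linked(d,c), linked(d,d), near(a,a), near(a,d), near(e,c), near(e,e)}
3. move(a,d)  →  {at(d), linked(a,a), linked(a,d), linked(a,e), linked(b,c), linked(c,e), linked(d,c), linked(d,d), near(a,a), near(a,d), near(d,a), near(e,c), near(e,e)}
4. grab(d,e)  →  {at(d), linked(a,a), linked(a,d), linked(a,e), linked(b,c), linked(c,e), linked(d,c), linked(d,d), near(a,a), near(a,d), near(d,a), near(e,c), near(e,d), near(e,e)}
optimal plan length = 4; 4 ≤ 4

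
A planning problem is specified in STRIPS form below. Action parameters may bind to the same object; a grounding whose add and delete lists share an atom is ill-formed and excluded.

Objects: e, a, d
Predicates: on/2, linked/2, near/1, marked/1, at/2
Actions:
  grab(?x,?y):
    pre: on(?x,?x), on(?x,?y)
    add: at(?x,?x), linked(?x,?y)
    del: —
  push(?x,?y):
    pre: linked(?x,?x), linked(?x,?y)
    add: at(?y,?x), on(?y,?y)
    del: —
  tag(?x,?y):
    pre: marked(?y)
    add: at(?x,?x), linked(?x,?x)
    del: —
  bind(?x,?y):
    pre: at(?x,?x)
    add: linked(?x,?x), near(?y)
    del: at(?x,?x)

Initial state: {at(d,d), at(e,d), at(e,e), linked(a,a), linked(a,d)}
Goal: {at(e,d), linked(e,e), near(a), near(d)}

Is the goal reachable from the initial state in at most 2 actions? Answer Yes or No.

1. bind(e,a)  →  {at(d,d), at(e,d), linked(a,a), linked(a,d), linked(e,e), near(a)}
2. bind(d,d)  →  {at(e,d), linked(a,a), linked(a,d), linked(d,d), linked(e,e), near(a), near(d)}
optimal plan length = 2; 2 ≤ 2

Yes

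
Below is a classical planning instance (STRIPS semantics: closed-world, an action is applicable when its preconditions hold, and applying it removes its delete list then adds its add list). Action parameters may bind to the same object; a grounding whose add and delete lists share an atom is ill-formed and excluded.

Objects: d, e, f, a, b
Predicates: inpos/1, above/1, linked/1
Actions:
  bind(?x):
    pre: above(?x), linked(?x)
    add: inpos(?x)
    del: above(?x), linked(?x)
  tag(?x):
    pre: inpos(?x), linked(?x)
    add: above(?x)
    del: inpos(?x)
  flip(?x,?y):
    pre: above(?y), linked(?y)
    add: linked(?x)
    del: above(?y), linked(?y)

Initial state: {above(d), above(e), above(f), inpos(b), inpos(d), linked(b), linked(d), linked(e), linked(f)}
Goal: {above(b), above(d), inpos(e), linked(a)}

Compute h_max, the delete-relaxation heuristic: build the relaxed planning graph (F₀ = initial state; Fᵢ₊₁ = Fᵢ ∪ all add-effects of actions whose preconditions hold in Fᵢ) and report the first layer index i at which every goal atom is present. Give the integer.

F0 = init (9 atoms)
F1 = F0 ∪ {above(b), inpos(e), inpos(f), linked(a)}  (13 atoms)
goal ⊆ F1  ⇒  h_max = 1

1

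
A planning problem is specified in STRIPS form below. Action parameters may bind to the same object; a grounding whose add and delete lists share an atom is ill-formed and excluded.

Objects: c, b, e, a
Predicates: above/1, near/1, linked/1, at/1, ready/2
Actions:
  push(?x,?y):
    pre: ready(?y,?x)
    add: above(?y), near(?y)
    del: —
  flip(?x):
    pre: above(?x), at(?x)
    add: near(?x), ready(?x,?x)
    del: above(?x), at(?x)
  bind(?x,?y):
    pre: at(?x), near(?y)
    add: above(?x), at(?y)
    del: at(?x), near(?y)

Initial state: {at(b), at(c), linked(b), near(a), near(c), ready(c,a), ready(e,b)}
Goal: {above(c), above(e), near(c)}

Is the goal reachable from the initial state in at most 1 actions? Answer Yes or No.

No

1. push(b,e)  →  {above(e), at(b), at(c), linked(b), near(a), near(c), near(e), ready(c,a), ready(e,b)}
2. push(a,c)  →  {above(c), above(e), at(b), at(c), linked(b), near(a), near(c), near(e), ready(c,a), ready(e,b)}
optimal plan length = 2; 2 > 1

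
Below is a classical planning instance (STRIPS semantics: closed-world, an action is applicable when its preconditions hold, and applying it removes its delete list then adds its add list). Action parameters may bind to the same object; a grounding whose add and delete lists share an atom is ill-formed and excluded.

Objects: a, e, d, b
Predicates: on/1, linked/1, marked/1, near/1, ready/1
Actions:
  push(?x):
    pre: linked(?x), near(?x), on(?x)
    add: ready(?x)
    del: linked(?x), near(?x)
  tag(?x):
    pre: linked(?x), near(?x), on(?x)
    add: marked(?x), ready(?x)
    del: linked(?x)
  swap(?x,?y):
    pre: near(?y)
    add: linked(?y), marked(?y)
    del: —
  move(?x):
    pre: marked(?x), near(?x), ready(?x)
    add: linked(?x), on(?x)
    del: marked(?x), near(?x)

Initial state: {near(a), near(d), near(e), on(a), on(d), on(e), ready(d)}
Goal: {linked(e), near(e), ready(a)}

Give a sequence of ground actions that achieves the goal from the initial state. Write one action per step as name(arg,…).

1. swap(a,a)  →  {linked(a), marked(a), near(a), near(d), near(e), on(a), on(d), on(e), ready(d)}
2. push(a)  →  {marked(a), near(d), near(e), on(a), on(d), on(e), ready(a), ready(d)}
3. swap(a,e)  →  {linked(e), marked(a), marked(e), near(d), near(e), on(a), on(d), on(e), ready(a), ready(d)}

swap(a,a); push(a); swap(a,e)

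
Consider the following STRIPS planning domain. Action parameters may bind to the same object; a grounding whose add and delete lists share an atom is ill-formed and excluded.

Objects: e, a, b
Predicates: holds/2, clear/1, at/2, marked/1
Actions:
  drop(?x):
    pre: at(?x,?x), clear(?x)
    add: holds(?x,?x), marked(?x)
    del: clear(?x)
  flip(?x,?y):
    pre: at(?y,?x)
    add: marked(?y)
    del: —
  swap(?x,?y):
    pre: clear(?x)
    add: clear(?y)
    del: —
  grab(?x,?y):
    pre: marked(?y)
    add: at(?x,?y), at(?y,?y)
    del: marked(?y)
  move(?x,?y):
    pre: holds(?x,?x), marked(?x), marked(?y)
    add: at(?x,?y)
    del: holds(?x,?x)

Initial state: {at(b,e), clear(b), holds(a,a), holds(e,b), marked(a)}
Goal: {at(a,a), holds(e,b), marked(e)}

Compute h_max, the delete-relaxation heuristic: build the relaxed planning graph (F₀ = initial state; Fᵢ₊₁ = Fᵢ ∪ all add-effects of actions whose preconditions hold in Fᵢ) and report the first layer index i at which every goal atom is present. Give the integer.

2

F0 = init (5 atoms)
F1 = F0 ∪ {at(a,a), at(b,a), at(e,a), clear(a), clear(e), marked(b)}  (11 atoms)
F2 = F1 ∪ {at(a,b), at(b,b), at(e,b), marked(e)}  (15 atoms)
goal ⊆ F2  ⇒  h_max = 2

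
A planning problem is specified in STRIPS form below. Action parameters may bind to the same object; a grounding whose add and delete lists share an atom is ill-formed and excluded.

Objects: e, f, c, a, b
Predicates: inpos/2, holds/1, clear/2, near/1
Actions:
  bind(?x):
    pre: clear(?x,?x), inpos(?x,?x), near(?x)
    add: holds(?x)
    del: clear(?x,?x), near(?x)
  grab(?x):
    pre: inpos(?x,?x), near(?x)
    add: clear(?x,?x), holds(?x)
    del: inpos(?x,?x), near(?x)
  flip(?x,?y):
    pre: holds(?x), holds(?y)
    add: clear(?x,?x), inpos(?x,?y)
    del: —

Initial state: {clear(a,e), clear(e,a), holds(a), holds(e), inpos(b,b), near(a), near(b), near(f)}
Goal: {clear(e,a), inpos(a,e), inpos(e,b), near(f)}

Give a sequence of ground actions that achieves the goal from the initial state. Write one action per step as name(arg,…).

grab(b); flip(e,b); flip(a,e)

1. grab(b)  →  {clear(a,e), clear(b,b), clear(e,a), holds(a), holds(b), holds(e), near(a), near(f)}
2. flip(e,b)  →  {clear(a,e), clear(b,b), clear(e,a), clear(e,e), holds(a), holds(b), holds(e), inpos(e,b), near(a), near(f)}
3. flip(a,e)  →  {clear(a,a), clear(a,e), clear(b,b), clear(e,a), clear(e,e), holds(a), holds(b), holds(e), inpos(a,e), inpos(e,b), near(a), near(f)}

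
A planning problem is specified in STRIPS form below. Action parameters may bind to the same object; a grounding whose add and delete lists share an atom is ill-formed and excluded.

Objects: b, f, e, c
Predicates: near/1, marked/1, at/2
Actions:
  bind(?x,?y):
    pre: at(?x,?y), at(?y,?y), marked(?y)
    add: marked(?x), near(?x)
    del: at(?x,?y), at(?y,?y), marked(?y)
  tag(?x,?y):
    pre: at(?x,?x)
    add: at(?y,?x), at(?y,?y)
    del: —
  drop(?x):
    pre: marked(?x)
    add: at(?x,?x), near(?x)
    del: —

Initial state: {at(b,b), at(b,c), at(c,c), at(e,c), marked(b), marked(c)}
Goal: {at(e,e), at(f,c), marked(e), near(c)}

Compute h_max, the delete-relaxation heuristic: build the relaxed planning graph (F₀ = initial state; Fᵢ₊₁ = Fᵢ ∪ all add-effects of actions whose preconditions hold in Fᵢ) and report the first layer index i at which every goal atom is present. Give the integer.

1

F0 = init (6 atoms)
F1 = F0 ∪ {at(c,b), at(e,b), at(e,e), at(f,b), at(f,c), at(f,f), marked(e), near(b), near(c), near(e)}  (16 atoms)
goal ⊆ F1  ⇒  h_max = 1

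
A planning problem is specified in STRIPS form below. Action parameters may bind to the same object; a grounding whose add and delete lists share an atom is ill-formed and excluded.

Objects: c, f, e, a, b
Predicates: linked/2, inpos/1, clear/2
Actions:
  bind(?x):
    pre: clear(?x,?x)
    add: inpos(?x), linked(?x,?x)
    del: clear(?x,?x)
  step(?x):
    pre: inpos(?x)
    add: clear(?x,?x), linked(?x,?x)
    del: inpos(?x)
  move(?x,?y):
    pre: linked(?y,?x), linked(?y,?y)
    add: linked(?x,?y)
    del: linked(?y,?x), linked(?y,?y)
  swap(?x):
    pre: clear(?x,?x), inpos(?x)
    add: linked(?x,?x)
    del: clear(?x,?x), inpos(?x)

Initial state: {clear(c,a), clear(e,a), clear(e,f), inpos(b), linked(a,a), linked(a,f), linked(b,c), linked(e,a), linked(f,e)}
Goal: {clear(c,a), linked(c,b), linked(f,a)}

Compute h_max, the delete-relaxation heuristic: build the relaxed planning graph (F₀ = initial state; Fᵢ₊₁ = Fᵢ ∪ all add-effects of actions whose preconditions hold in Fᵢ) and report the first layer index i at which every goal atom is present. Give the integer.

F0 = init (9 atoms)
F1 = F0 ∪ {clear(b,b), linked(b,b), linked(f,a)}  (12 atoms)
F2 = F1 ∪ {linked(c,b)}  (13 atoms)
goal ⊆ F2  ⇒  h_max = 2

2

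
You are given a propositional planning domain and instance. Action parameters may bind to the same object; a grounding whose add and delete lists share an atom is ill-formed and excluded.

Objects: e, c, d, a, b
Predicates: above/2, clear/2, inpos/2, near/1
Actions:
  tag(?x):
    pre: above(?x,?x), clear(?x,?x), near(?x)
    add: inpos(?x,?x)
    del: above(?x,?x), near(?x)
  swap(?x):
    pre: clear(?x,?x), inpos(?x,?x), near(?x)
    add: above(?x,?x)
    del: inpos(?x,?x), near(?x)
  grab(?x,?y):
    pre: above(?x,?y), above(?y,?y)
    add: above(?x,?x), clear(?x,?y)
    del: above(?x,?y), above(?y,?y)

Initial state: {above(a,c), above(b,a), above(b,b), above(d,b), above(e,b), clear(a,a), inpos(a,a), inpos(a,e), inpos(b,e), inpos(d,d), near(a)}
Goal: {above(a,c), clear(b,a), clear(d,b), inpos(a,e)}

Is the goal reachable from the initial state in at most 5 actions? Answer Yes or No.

Yes

1. swap(a)  →  {above(a,a), above(a,c), above(b,a), above(b,b), above(d,b), above(e,b), clear(a,a), inpos(a,e), inpos(b,e), inpos(d,d)}
2. grab(d,b)  →  {above(a,a), above(a,c), above(b,a), above(d,d), above(e,b), clear(a,a), clear(d,b), inpos(a,e), inpos(b,e), inpos(d,d)}
3. grab(b,a)  →  {above(a,c), above(b,b), above(d,d), above(e,b), clear(a,a), clear(b,a), clear(d,b), inpos(a,e), inpos(b,e), inpos(d,d)}
optimal plan length = 3; 3 ≤ 5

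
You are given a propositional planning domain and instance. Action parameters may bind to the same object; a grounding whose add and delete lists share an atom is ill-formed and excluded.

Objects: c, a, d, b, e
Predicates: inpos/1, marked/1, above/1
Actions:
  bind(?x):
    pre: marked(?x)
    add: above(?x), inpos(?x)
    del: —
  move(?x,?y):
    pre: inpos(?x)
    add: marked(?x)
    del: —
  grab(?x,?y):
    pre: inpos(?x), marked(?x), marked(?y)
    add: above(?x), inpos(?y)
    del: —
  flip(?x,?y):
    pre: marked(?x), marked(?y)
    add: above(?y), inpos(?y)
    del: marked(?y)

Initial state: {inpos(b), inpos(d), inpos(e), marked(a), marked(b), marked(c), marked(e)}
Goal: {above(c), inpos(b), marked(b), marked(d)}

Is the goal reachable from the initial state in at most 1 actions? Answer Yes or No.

1. bind(c)  →  {above(c), inpos(b), inpos(c), inpos(d), inpos(e), marked(a), marked(b), marked(c), marked(e)}
2. move(d,c)  →  {above(c), inpos(b), inpos(c), inpos(d), inpos(e), marked(a), marked(b), marked(c), marked(d), marked(e)}
optimal plan length = 2; 2 > 1

No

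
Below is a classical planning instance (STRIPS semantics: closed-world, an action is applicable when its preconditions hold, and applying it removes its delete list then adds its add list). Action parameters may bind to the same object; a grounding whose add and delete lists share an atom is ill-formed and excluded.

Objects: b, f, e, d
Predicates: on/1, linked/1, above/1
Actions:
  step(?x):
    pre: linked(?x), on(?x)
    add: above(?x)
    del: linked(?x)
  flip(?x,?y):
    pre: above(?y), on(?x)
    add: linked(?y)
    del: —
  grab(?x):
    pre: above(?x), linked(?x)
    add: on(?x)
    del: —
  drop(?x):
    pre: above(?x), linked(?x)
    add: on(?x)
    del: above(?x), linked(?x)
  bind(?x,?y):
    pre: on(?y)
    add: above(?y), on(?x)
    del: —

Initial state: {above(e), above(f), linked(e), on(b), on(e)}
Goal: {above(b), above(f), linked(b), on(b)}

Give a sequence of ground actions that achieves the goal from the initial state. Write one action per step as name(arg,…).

bind(b,b); flip(b,b)

1. bind(b,b)  →  {above(b), above(e), above(f), linked(e), on(b), on(e)}
2. flip(b,b)  →  {above(b), above(e), above(f), linked(b), linked(e), on(b), on(e)}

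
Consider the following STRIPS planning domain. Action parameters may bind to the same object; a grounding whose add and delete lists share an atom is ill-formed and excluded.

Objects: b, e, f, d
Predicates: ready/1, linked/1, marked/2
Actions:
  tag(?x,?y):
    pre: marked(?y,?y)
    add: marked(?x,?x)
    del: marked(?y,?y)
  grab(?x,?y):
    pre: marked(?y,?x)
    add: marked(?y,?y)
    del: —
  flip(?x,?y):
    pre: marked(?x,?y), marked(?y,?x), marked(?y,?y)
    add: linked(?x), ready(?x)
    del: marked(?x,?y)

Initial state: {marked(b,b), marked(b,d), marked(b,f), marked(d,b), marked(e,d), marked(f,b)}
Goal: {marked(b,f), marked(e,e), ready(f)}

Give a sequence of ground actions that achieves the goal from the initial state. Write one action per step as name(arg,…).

1. grab(d,e)  →  {marked(b,b), marked(b,d), marked(b,f), marked(d,b), marked(e,d), marked(e,e), marked(f,b)}
2. flip(f,b)  →  {linked(f), marked(b,b), marked(b,d), marked(b,f), marked(d,b), marked(e,d), marked(e,e), ready(f)}

grab(d,e); flip(f,b)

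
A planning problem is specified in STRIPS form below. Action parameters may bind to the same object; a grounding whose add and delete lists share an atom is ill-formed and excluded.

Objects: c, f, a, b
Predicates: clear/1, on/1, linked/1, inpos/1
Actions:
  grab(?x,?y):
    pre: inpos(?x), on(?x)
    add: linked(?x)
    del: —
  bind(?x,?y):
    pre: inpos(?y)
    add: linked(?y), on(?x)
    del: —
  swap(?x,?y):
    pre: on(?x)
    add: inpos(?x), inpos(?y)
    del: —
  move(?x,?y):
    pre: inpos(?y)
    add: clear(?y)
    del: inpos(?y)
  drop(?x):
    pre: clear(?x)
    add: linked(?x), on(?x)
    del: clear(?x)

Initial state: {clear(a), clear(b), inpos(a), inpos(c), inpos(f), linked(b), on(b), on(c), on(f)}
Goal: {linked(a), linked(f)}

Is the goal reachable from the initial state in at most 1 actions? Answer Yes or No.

No

1. grab(f,c)  →  {clear(a), clear(b), inpos(a), inpos(c), inpos(f), linked(b), linked(f), on(b), on(c), on(f)}
2. bind(c,a)  →  {clear(a), clear(b), inpos(a), inpos(c), inpos(f), linked(a), linked(b), linked(f), on(b), on(c), on(f)}
optimal plan length = 2; 2 > 1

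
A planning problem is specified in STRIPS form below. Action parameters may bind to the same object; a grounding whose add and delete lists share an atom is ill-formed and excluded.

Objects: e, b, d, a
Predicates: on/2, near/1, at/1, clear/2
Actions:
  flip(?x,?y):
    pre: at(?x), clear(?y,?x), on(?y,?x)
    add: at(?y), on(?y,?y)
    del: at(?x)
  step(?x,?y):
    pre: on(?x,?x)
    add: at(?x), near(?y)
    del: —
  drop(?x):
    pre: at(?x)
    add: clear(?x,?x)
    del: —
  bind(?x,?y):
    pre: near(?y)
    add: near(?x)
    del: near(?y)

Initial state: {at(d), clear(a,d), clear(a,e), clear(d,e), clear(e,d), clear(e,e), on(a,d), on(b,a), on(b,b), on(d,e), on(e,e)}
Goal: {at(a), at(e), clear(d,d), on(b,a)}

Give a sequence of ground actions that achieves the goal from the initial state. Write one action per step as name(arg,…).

step(e,e); drop(d); flip(d,a)

1. step(e,e)  →  {at(d), at(e), clear(a,d), clear(a,e), clear(d,e), clear(e,d), clear(e,e), near(e), on(a,d), on(b,a), on(b,b), on(d,e), on(e,e)}
2. drop(d)  →  {at(d), at(e), clear(a,d), clear(a,e), clear(d,d), clear(d,e), clear(e,d), clear(e,e), near(e), on(a,d), on(b,a), on(b,b), on(d,e), on(e,e)}
3. flip(d,a)  →  {at(a), at(e), clear(a,d), clear(a,e), clear(d,d), clear(d,e), clear(e,d), clear(e,e), near(e), on(a,a), on(a,d), on(b,a), on(b,b), on(d,e), on(e,e)}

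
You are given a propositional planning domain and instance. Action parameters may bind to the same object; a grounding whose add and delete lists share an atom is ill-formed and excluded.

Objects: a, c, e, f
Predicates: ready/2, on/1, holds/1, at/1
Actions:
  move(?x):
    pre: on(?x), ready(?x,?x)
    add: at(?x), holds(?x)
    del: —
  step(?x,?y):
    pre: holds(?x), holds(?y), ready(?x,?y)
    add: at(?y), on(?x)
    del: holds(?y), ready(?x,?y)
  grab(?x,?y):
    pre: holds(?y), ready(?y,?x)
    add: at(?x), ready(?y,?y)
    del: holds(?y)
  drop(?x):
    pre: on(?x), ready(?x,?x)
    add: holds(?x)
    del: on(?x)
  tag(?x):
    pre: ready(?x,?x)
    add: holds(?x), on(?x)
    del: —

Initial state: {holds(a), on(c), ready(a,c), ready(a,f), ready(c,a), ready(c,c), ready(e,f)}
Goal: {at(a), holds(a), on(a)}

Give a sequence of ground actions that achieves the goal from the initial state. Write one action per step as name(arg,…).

grab(c,a); tag(a); move(a)

1. grab(c,a)  →  {at(c), on(c), ready(a,a), ready(a,c), ready(a,f), ready(c,a), ready(c,c), ready(e,f)}
2. tag(a)  →  {at(c), holds(a), on(a), on(c), ready(a,a), ready(a,c), ready(a,f), ready(c,a), ready(c,c), ready(e,f)}
3. move(a)  →  {at(a), at(c), holds(a), on(a), on(c), ready(a,a), ready(a,c), ready(a,f), ready(c,a), ready(c,c), ready(e,f)}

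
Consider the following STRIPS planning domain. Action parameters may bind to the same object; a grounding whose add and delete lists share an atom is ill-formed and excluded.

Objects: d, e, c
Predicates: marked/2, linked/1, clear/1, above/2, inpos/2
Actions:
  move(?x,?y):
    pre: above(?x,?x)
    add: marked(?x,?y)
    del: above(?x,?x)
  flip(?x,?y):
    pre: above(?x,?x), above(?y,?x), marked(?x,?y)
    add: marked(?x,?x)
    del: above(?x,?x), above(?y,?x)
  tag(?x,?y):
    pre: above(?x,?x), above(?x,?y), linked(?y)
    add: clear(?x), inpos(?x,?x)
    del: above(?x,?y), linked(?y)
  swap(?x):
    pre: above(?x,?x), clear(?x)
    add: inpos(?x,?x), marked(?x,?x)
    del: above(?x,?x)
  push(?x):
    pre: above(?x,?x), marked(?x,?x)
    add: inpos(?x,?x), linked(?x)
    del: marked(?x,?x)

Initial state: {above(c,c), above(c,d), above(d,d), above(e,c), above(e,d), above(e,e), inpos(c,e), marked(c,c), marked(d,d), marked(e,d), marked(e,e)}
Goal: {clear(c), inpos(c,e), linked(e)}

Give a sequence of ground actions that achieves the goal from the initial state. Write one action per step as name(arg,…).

1. push(d)  →  {above(c,c), above(c,d), above(d,d), above(e,c), above(e,d), above(e,e), inpos(c,e), inpos(d,d), linked(d), marked(c,c), marked(e,d), marked(e,e)}
2. tag(c,d)  →  {above(c,c), above(d,d), above(e,c), above(e,d), above(e,e), clear(c), inpos(c,c), inpos(c,e), inpos(d,d), marked(c,c), marked(e,d), marked(e,e)}
3. push(e)  →  {above(c,c), above(d,d), above(e,c), above(e,d), above(e,e), clear(c), inpos(c,c), inpos(c,e), inpos(d,d), inpos(e,e), linked(e), marked(c,c), marked(e,d)}

push(d); tag(c,d); push(e)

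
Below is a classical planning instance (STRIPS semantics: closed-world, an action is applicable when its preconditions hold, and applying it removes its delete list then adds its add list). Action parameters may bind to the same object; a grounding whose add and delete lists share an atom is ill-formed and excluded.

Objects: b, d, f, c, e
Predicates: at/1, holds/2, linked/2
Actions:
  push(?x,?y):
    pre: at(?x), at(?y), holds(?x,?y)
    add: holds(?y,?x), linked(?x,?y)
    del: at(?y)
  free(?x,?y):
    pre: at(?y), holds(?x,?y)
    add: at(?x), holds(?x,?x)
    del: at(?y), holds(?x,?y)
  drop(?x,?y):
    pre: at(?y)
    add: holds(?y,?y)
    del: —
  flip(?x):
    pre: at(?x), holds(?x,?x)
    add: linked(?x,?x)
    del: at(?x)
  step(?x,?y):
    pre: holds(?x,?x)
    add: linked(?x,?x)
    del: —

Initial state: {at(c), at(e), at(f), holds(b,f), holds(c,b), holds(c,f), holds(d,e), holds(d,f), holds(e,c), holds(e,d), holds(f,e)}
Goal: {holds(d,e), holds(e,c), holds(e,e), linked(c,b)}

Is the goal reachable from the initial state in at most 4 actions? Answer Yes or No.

Yes

1. free(b,f)  →  {at(b), at(c), at(e), holds(b,b), holds(c,b), holds(c,f), holds(d,e), holds(d,f), holds(e,c), holds(e,d), holds(f,e)}
2. push(c,b)  →  {at(c), at(e), holds(b,b), holds(b,c), holds(c,b), holds(c,f), holds(d,e), holds(d,f), holds(e,c), holds(e,d), holds(f,e), linked(c,b)}
3. drop(b,e)  →  {at(c), at(e), holds(b,b), holds(b,c), holds(c,b), holds(c,f), holds(d,e), holds(d,f), holds(e,c), holds(e,d), holds(e,e), holds(f,e), linked(c,b)}
optimal plan length = 3; 3 ≤ 4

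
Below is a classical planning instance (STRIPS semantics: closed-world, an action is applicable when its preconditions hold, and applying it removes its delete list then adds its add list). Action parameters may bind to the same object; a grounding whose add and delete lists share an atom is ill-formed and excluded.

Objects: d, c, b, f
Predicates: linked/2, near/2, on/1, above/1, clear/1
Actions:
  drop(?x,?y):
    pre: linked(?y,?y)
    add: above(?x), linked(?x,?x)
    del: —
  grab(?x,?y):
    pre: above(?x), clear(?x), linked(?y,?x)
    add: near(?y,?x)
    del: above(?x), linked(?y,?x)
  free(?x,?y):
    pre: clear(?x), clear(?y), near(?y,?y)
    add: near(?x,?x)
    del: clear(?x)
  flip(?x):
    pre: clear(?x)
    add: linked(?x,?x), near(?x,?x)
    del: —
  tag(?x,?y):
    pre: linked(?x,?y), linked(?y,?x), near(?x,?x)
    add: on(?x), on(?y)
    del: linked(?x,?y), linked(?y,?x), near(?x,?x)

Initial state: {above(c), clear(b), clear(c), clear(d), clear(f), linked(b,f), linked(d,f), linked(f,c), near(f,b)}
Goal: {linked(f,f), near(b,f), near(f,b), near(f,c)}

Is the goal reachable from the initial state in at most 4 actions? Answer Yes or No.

1. grab(c,f)  →  {clear(b), clear(c), clear(d), clear(f), linked(b,f), linked(d,f), near(f,b), near(f,c)}
2. flip(d)  →  {clear(b), clear(c), clear(d), clear(f), linked(b,f), linked(d,d), linked(d,f), near(d,d), near(f,b), near(f,c)}
3. drop(f,d)  →  {above(f), clear(b), clear(c), clear(d), clear(f), linked(b,f), linked(d,d), linked(d,f), linked(f,f), near(d,d), near(f,b), near(f,c)}
4. grab(f,b)  →  {clear(b), clear(c), clear(d), clear(f), linked(d,d), linked(d,f), linked(f,f), near(b,f), near(d,d), near(f,b), near(f,c)}
optimal plan length = 4; 4 ≤ 4

Yes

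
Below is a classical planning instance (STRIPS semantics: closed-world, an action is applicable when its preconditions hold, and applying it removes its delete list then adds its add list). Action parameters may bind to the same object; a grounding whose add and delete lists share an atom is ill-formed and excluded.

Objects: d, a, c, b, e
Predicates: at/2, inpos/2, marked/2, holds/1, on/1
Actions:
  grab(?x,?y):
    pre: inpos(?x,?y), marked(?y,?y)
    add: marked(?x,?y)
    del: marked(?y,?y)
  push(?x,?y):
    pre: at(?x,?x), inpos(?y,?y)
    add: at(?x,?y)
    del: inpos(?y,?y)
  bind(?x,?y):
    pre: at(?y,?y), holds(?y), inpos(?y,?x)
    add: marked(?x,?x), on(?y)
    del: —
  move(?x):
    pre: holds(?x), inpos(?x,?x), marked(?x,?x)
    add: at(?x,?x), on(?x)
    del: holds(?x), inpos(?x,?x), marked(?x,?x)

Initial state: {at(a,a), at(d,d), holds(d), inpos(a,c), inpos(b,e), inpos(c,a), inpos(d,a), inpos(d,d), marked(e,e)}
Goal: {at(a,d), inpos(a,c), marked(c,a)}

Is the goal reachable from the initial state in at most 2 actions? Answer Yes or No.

No

1. push(a,d)  →  {at(a,a), at(a,d), at(d,d), holds(d), inpos(a,c), inpos(b,e), inpos(c,a), inpos(d,a), marked(e,e)}
2. bind(a,d)  →  {at(a,a), at(a,d), at(d,d), holds(d), inpos(a,c), inpos(b,e), inpos(c,a), inpos(d,a), marked(a,a), marked(e,e), on(d)}
3. grab(c,a)  →  {at(a,a), at(a,d), at(d,d), holds(d), inpos(a,c), inpos(b,e), inpos(c,a), inpos(d,a), marked(c,a), marked(e,e), on(d)}
optimal plan length = 3; 3 > 2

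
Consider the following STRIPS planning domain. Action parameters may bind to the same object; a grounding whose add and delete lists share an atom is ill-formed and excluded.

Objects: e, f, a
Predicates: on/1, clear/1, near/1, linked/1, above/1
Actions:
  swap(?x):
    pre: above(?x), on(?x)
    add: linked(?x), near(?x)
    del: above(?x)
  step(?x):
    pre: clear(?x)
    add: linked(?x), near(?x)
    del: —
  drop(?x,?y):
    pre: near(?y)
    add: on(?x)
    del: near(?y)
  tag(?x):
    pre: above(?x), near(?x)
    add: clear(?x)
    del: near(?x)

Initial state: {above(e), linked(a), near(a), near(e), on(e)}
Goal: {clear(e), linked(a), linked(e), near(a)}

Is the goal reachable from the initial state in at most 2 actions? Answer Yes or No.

Yes

1. tag(e)  →  {above(e), clear(e), linked(a), near(a), on(e)}
2. swap(e)  →  {clear(e), linked(a), linked(e), near(a), near(e), on(e)}
optimal plan length = 2; 2 ≤ 2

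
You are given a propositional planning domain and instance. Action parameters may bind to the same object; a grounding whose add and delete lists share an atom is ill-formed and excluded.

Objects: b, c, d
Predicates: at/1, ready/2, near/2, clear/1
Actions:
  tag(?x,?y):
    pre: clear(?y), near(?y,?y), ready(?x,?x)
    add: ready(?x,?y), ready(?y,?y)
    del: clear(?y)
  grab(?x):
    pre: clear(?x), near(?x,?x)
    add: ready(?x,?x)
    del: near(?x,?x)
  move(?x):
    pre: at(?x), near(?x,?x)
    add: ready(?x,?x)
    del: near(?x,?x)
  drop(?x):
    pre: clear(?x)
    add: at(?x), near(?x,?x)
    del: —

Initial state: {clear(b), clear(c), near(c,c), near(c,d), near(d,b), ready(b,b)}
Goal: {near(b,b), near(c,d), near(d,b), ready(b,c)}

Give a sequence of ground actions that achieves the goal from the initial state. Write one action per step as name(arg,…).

1. tag(b,c)  →  {clear(b), near(c,c), near(c,d), near(d,b), ready(b,b), ready(b,c), ready(c,c)}
2. drop(b)  →  {at(b), clear(b), near(b,b), near(c,c), near(c,d), near(d,b), ready(b,b), ready(b,c), ready(c,c)}

tag(b,c); drop(b)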